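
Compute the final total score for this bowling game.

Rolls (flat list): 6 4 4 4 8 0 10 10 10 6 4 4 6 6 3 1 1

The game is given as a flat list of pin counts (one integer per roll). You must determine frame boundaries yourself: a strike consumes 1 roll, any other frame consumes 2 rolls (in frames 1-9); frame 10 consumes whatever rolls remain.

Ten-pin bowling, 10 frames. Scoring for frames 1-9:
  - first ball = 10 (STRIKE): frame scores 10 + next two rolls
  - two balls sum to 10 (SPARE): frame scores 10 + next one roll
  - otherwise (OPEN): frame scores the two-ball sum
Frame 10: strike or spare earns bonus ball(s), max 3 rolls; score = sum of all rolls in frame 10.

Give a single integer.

Frame 1: SPARE (6+4=10). 10 + next roll (4) = 14. Cumulative: 14
Frame 2: OPEN (4+4=8). Cumulative: 22
Frame 3: OPEN (8+0=8). Cumulative: 30
Frame 4: STRIKE. 10 + next two rolls (10+10) = 30. Cumulative: 60
Frame 5: STRIKE. 10 + next two rolls (10+6) = 26. Cumulative: 86
Frame 6: STRIKE. 10 + next two rolls (6+4) = 20. Cumulative: 106
Frame 7: SPARE (6+4=10). 10 + next roll (4) = 14. Cumulative: 120
Frame 8: SPARE (4+6=10). 10 + next roll (6) = 16. Cumulative: 136
Frame 9: OPEN (6+3=9). Cumulative: 145
Frame 10: OPEN. Sum of all frame-10 rolls (1+1) = 2. Cumulative: 147

Answer: 147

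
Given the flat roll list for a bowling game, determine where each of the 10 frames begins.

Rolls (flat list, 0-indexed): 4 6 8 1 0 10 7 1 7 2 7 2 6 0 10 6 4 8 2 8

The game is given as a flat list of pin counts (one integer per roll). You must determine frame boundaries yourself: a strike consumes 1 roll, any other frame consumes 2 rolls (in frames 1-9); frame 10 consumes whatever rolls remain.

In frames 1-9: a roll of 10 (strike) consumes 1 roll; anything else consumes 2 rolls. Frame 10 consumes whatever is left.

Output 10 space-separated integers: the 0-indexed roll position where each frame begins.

Frame 1 starts at roll index 0: rolls=4,6 (sum=10), consumes 2 rolls
Frame 2 starts at roll index 2: rolls=8,1 (sum=9), consumes 2 rolls
Frame 3 starts at roll index 4: rolls=0,10 (sum=10), consumes 2 rolls
Frame 4 starts at roll index 6: rolls=7,1 (sum=8), consumes 2 rolls
Frame 5 starts at roll index 8: rolls=7,2 (sum=9), consumes 2 rolls
Frame 6 starts at roll index 10: rolls=7,2 (sum=9), consumes 2 rolls
Frame 7 starts at roll index 12: rolls=6,0 (sum=6), consumes 2 rolls
Frame 8 starts at roll index 14: roll=10 (strike), consumes 1 roll
Frame 9 starts at roll index 15: rolls=6,4 (sum=10), consumes 2 rolls
Frame 10 starts at roll index 17: 3 remaining rolls

Answer: 0 2 4 6 8 10 12 14 15 17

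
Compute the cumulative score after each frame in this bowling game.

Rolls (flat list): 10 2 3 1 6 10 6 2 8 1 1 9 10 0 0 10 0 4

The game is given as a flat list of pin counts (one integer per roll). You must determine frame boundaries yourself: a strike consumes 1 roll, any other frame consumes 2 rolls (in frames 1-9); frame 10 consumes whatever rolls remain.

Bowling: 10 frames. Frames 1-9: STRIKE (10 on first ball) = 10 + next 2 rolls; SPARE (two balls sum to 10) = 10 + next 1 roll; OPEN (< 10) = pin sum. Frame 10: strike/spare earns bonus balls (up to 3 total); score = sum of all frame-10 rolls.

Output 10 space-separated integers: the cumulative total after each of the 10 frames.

Answer: 15 20 27 45 53 62 82 92 92 106

Derivation:
Frame 1: STRIKE. 10 + next two rolls (2+3) = 15. Cumulative: 15
Frame 2: OPEN (2+3=5). Cumulative: 20
Frame 3: OPEN (1+6=7). Cumulative: 27
Frame 4: STRIKE. 10 + next two rolls (6+2) = 18. Cumulative: 45
Frame 5: OPEN (6+2=8). Cumulative: 53
Frame 6: OPEN (8+1=9). Cumulative: 62
Frame 7: SPARE (1+9=10). 10 + next roll (10) = 20. Cumulative: 82
Frame 8: STRIKE. 10 + next two rolls (0+0) = 10. Cumulative: 92
Frame 9: OPEN (0+0=0). Cumulative: 92
Frame 10: STRIKE. Sum of all frame-10 rolls (10+0+4) = 14. Cumulative: 106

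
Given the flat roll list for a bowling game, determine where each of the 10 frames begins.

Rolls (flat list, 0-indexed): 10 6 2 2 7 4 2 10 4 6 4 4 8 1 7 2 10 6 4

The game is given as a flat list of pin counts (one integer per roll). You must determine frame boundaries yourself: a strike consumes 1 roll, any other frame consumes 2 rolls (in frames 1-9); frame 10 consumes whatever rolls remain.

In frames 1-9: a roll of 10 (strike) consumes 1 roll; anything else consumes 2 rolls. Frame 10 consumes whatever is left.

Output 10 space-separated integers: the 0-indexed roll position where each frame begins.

Frame 1 starts at roll index 0: roll=10 (strike), consumes 1 roll
Frame 2 starts at roll index 1: rolls=6,2 (sum=8), consumes 2 rolls
Frame 3 starts at roll index 3: rolls=2,7 (sum=9), consumes 2 rolls
Frame 4 starts at roll index 5: rolls=4,2 (sum=6), consumes 2 rolls
Frame 5 starts at roll index 7: roll=10 (strike), consumes 1 roll
Frame 6 starts at roll index 8: rolls=4,6 (sum=10), consumes 2 rolls
Frame 7 starts at roll index 10: rolls=4,4 (sum=8), consumes 2 rolls
Frame 8 starts at roll index 12: rolls=8,1 (sum=9), consumes 2 rolls
Frame 9 starts at roll index 14: rolls=7,2 (sum=9), consumes 2 rolls
Frame 10 starts at roll index 16: 3 remaining rolls

Answer: 0 1 3 5 7 8 10 12 14 16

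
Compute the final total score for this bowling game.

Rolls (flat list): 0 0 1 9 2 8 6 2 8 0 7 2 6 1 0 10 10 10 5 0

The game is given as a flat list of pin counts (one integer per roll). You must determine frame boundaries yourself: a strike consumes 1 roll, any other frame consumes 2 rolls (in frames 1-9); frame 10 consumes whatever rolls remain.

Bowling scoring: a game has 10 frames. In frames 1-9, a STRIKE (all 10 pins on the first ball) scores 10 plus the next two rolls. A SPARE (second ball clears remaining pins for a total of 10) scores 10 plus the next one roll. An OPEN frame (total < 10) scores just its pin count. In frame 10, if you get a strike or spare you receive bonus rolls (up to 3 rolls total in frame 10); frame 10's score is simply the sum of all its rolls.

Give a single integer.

Frame 1: OPEN (0+0=0). Cumulative: 0
Frame 2: SPARE (1+9=10). 10 + next roll (2) = 12. Cumulative: 12
Frame 3: SPARE (2+8=10). 10 + next roll (6) = 16. Cumulative: 28
Frame 4: OPEN (6+2=8). Cumulative: 36
Frame 5: OPEN (8+0=8). Cumulative: 44
Frame 6: OPEN (7+2=9). Cumulative: 53
Frame 7: OPEN (6+1=7). Cumulative: 60
Frame 8: SPARE (0+10=10). 10 + next roll (10) = 20. Cumulative: 80
Frame 9: STRIKE. 10 + next two rolls (10+5) = 25. Cumulative: 105
Frame 10: STRIKE. Sum of all frame-10 rolls (10+5+0) = 15. Cumulative: 120

Answer: 120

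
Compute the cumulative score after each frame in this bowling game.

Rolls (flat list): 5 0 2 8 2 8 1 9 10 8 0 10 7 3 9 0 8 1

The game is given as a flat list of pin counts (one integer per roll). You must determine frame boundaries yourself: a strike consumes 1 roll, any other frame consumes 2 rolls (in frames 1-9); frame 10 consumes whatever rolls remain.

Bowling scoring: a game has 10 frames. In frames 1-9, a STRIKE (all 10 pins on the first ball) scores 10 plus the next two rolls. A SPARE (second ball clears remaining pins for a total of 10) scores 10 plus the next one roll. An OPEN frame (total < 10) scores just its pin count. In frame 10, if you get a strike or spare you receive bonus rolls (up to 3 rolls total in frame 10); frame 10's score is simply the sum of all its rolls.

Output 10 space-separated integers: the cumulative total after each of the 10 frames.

Answer: 5 17 28 48 66 74 94 113 122 131

Derivation:
Frame 1: OPEN (5+0=5). Cumulative: 5
Frame 2: SPARE (2+8=10). 10 + next roll (2) = 12. Cumulative: 17
Frame 3: SPARE (2+8=10). 10 + next roll (1) = 11. Cumulative: 28
Frame 4: SPARE (1+9=10). 10 + next roll (10) = 20. Cumulative: 48
Frame 5: STRIKE. 10 + next two rolls (8+0) = 18. Cumulative: 66
Frame 6: OPEN (8+0=8). Cumulative: 74
Frame 7: STRIKE. 10 + next two rolls (7+3) = 20. Cumulative: 94
Frame 8: SPARE (7+3=10). 10 + next roll (9) = 19. Cumulative: 113
Frame 9: OPEN (9+0=9). Cumulative: 122
Frame 10: OPEN. Sum of all frame-10 rolls (8+1) = 9. Cumulative: 131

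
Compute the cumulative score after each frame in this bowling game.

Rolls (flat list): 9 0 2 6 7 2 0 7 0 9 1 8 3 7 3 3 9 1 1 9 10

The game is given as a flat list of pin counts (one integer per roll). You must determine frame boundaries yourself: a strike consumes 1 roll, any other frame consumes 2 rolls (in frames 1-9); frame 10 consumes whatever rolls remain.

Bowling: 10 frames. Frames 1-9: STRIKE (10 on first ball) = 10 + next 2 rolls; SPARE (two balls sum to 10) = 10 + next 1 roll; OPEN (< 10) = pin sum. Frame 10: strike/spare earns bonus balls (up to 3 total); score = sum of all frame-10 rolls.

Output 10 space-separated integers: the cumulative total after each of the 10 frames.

Answer: 9 17 26 33 42 51 64 70 81 101

Derivation:
Frame 1: OPEN (9+0=9). Cumulative: 9
Frame 2: OPEN (2+6=8). Cumulative: 17
Frame 3: OPEN (7+2=9). Cumulative: 26
Frame 4: OPEN (0+7=7). Cumulative: 33
Frame 5: OPEN (0+9=9). Cumulative: 42
Frame 6: OPEN (1+8=9). Cumulative: 51
Frame 7: SPARE (3+7=10). 10 + next roll (3) = 13. Cumulative: 64
Frame 8: OPEN (3+3=6). Cumulative: 70
Frame 9: SPARE (9+1=10). 10 + next roll (1) = 11. Cumulative: 81
Frame 10: SPARE. Sum of all frame-10 rolls (1+9+10) = 20. Cumulative: 101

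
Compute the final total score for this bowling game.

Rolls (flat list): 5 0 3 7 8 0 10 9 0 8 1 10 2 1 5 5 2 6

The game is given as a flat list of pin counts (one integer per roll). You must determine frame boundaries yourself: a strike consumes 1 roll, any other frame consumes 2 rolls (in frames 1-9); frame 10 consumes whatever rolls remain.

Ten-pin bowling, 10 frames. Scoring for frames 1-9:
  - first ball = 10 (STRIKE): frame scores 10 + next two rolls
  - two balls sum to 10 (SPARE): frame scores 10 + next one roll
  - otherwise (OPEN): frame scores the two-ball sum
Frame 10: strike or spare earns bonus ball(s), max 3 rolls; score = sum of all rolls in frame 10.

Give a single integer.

Answer: 104

Derivation:
Frame 1: OPEN (5+0=5). Cumulative: 5
Frame 2: SPARE (3+7=10). 10 + next roll (8) = 18. Cumulative: 23
Frame 3: OPEN (8+0=8). Cumulative: 31
Frame 4: STRIKE. 10 + next two rolls (9+0) = 19. Cumulative: 50
Frame 5: OPEN (9+0=9). Cumulative: 59
Frame 6: OPEN (8+1=9). Cumulative: 68
Frame 7: STRIKE. 10 + next two rolls (2+1) = 13. Cumulative: 81
Frame 8: OPEN (2+1=3). Cumulative: 84
Frame 9: SPARE (5+5=10). 10 + next roll (2) = 12. Cumulative: 96
Frame 10: OPEN. Sum of all frame-10 rolls (2+6) = 8. Cumulative: 104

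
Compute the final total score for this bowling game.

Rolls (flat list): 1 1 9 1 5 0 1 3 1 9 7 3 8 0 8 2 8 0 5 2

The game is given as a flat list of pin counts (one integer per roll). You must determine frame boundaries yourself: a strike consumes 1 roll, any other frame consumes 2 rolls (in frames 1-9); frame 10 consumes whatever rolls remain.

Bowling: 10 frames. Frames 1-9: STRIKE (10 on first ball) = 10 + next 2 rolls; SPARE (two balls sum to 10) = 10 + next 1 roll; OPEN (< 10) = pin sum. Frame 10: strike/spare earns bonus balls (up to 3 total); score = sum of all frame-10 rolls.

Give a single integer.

Frame 1: OPEN (1+1=2). Cumulative: 2
Frame 2: SPARE (9+1=10). 10 + next roll (5) = 15. Cumulative: 17
Frame 3: OPEN (5+0=5). Cumulative: 22
Frame 4: OPEN (1+3=4). Cumulative: 26
Frame 5: SPARE (1+9=10). 10 + next roll (7) = 17. Cumulative: 43
Frame 6: SPARE (7+3=10). 10 + next roll (8) = 18. Cumulative: 61
Frame 7: OPEN (8+0=8). Cumulative: 69
Frame 8: SPARE (8+2=10). 10 + next roll (8) = 18. Cumulative: 87
Frame 9: OPEN (8+0=8). Cumulative: 95
Frame 10: OPEN. Sum of all frame-10 rolls (5+2) = 7. Cumulative: 102

Answer: 102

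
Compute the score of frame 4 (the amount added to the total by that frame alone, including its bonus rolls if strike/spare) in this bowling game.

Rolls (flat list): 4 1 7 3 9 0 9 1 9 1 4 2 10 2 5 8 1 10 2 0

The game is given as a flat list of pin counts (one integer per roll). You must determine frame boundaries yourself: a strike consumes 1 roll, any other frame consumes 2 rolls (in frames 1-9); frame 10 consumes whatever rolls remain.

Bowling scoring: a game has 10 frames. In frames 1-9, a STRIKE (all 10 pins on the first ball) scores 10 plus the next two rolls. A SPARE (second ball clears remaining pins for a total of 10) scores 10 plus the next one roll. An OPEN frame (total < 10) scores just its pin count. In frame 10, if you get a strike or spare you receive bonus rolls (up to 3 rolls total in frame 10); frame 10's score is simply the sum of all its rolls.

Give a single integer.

Frame 1: OPEN (4+1=5). Cumulative: 5
Frame 2: SPARE (7+3=10). 10 + next roll (9) = 19. Cumulative: 24
Frame 3: OPEN (9+0=9). Cumulative: 33
Frame 4: SPARE (9+1=10). 10 + next roll (9) = 19. Cumulative: 52
Frame 5: SPARE (9+1=10). 10 + next roll (4) = 14. Cumulative: 66
Frame 6: OPEN (4+2=6). Cumulative: 72

Answer: 19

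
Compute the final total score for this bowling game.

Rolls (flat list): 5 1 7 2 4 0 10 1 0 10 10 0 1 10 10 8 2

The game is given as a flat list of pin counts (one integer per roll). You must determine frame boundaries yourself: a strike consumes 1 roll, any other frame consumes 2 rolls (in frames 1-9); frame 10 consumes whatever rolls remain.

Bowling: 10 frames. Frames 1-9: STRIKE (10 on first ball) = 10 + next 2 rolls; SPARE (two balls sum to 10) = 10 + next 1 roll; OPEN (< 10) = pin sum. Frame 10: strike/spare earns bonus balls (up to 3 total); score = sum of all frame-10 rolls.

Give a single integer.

Frame 1: OPEN (5+1=6). Cumulative: 6
Frame 2: OPEN (7+2=9). Cumulative: 15
Frame 3: OPEN (4+0=4). Cumulative: 19
Frame 4: STRIKE. 10 + next two rolls (1+0) = 11. Cumulative: 30
Frame 5: OPEN (1+0=1). Cumulative: 31
Frame 6: STRIKE. 10 + next two rolls (10+0) = 20. Cumulative: 51
Frame 7: STRIKE. 10 + next two rolls (0+1) = 11. Cumulative: 62
Frame 8: OPEN (0+1=1). Cumulative: 63
Frame 9: STRIKE. 10 + next two rolls (10+8) = 28. Cumulative: 91
Frame 10: STRIKE. Sum of all frame-10 rolls (10+8+2) = 20. Cumulative: 111

Answer: 111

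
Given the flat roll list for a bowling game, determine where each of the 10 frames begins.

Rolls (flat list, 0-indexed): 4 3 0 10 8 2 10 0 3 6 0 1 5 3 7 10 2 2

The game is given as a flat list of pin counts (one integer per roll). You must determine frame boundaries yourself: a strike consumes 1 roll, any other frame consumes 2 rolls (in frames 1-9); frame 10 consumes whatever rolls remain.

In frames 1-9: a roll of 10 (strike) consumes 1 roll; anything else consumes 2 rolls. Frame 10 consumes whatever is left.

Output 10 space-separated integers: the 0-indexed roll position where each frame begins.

Answer: 0 2 4 6 7 9 11 13 15 16

Derivation:
Frame 1 starts at roll index 0: rolls=4,3 (sum=7), consumes 2 rolls
Frame 2 starts at roll index 2: rolls=0,10 (sum=10), consumes 2 rolls
Frame 3 starts at roll index 4: rolls=8,2 (sum=10), consumes 2 rolls
Frame 4 starts at roll index 6: roll=10 (strike), consumes 1 roll
Frame 5 starts at roll index 7: rolls=0,3 (sum=3), consumes 2 rolls
Frame 6 starts at roll index 9: rolls=6,0 (sum=6), consumes 2 rolls
Frame 7 starts at roll index 11: rolls=1,5 (sum=6), consumes 2 rolls
Frame 8 starts at roll index 13: rolls=3,7 (sum=10), consumes 2 rolls
Frame 9 starts at roll index 15: roll=10 (strike), consumes 1 roll
Frame 10 starts at roll index 16: 2 remaining rolls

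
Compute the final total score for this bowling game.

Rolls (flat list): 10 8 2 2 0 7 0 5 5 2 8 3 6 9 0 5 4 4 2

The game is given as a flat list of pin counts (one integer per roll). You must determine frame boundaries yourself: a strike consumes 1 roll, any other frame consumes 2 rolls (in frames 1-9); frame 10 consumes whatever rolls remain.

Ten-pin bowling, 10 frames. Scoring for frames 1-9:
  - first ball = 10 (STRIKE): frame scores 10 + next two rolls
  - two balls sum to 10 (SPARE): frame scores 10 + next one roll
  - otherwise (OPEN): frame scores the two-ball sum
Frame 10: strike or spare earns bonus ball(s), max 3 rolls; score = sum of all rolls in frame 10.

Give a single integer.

Frame 1: STRIKE. 10 + next two rolls (8+2) = 20. Cumulative: 20
Frame 2: SPARE (8+2=10). 10 + next roll (2) = 12. Cumulative: 32
Frame 3: OPEN (2+0=2). Cumulative: 34
Frame 4: OPEN (7+0=7). Cumulative: 41
Frame 5: SPARE (5+5=10). 10 + next roll (2) = 12. Cumulative: 53
Frame 6: SPARE (2+8=10). 10 + next roll (3) = 13. Cumulative: 66
Frame 7: OPEN (3+6=9). Cumulative: 75
Frame 8: OPEN (9+0=9). Cumulative: 84
Frame 9: OPEN (5+4=9). Cumulative: 93
Frame 10: OPEN. Sum of all frame-10 rolls (4+2) = 6. Cumulative: 99

Answer: 99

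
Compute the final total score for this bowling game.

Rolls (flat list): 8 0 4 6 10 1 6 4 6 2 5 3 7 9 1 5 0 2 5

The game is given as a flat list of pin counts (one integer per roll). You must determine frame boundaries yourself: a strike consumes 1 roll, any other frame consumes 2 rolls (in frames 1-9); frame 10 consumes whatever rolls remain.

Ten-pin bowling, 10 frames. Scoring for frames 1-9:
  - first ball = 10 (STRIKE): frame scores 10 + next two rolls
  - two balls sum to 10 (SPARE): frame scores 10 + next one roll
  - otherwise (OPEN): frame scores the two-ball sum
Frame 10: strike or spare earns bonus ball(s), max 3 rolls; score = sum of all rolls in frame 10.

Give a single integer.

Answer: 117

Derivation:
Frame 1: OPEN (8+0=8). Cumulative: 8
Frame 2: SPARE (4+6=10). 10 + next roll (10) = 20. Cumulative: 28
Frame 3: STRIKE. 10 + next two rolls (1+6) = 17. Cumulative: 45
Frame 4: OPEN (1+6=7). Cumulative: 52
Frame 5: SPARE (4+6=10). 10 + next roll (2) = 12. Cumulative: 64
Frame 6: OPEN (2+5=7). Cumulative: 71
Frame 7: SPARE (3+7=10). 10 + next roll (9) = 19. Cumulative: 90
Frame 8: SPARE (9+1=10). 10 + next roll (5) = 15. Cumulative: 105
Frame 9: OPEN (5+0=5). Cumulative: 110
Frame 10: OPEN. Sum of all frame-10 rolls (2+5) = 7. Cumulative: 117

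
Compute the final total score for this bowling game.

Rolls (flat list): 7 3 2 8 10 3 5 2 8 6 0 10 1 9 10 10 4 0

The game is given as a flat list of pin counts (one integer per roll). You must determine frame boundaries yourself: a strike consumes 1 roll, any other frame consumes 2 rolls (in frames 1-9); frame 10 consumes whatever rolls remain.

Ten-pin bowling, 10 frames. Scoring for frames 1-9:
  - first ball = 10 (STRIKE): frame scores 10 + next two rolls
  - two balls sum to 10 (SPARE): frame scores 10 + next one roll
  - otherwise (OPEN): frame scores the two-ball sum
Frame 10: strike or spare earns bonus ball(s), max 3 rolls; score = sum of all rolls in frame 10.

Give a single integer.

Answer: 158

Derivation:
Frame 1: SPARE (7+3=10). 10 + next roll (2) = 12. Cumulative: 12
Frame 2: SPARE (2+8=10). 10 + next roll (10) = 20. Cumulative: 32
Frame 3: STRIKE. 10 + next two rolls (3+5) = 18. Cumulative: 50
Frame 4: OPEN (3+5=8). Cumulative: 58
Frame 5: SPARE (2+8=10). 10 + next roll (6) = 16. Cumulative: 74
Frame 6: OPEN (6+0=6). Cumulative: 80
Frame 7: STRIKE. 10 + next two rolls (1+9) = 20. Cumulative: 100
Frame 8: SPARE (1+9=10). 10 + next roll (10) = 20. Cumulative: 120
Frame 9: STRIKE. 10 + next two rolls (10+4) = 24. Cumulative: 144
Frame 10: STRIKE. Sum of all frame-10 rolls (10+4+0) = 14. Cumulative: 158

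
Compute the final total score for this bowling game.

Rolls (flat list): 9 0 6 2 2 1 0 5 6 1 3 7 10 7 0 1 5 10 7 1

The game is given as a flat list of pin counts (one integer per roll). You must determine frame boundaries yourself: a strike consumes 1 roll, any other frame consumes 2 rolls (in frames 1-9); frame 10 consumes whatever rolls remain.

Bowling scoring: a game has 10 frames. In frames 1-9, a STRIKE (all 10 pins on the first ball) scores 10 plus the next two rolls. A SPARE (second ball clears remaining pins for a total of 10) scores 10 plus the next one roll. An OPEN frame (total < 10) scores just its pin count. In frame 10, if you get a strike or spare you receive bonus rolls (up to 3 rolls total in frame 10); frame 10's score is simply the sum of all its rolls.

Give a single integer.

Answer: 100

Derivation:
Frame 1: OPEN (9+0=9). Cumulative: 9
Frame 2: OPEN (6+2=8). Cumulative: 17
Frame 3: OPEN (2+1=3). Cumulative: 20
Frame 4: OPEN (0+5=5). Cumulative: 25
Frame 5: OPEN (6+1=7). Cumulative: 32
Frame 6: SPARE (3+7=10). 10 + next roll (10) = 20. Cumulative: 52
Frame 7: STRIKE. 10 + next two rolls (7+0) = 17. Cumulative: 69
Frame 8: OPEN (7+0=7). Cumulative: 76
Frame 9: OPEN (1+5=6). Cumulative: 82
Frame 10: STRIKE. Sum of all frame-10 rolls (10+7+1) = 18. Cumulative: 100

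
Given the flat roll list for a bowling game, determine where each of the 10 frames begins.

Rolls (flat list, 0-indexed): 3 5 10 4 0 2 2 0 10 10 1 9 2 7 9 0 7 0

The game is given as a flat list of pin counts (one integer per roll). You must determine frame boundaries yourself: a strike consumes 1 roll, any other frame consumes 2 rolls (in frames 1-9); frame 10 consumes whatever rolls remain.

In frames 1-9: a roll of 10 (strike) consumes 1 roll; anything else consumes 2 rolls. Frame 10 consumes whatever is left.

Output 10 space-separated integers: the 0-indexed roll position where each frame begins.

Answer: 0 2 3 5 7 9 10 12 14 16

Derivation:
Frame 1 starts at roll index 0: rolls=3,5 (sum=8), consumes 2 rolls
Frame 2 starts at roll index 2: roll=10 (strike), consumes 1 roll
Frame 3 starts at roll index 3: rolls=4,0 (sum=4), consumes 2 rolls
Frame 4 starts at roll index 5: rolls=2,2 (sum=4), consumes 2 rolls
Frame 5 starts at roll index 7: rolls=0,10 (sum=10), consumes 2 rolls
Frame 6 starts at roll index 9: roll=10 (strike), consumes 1 roll
Frame 7 starts at roll index 10: rolls=1,9 (sum=10), consumes 2 rolls
Frame 8 starts at roll index 12: rolls=2,7 (sum=9), consumes 2 rolls
Frame 9 starts at roll index 14: rolls=9,0 (sum=9), consumes 2 rolls
Frame 10 starts at roll index 16: 2 remaining rolls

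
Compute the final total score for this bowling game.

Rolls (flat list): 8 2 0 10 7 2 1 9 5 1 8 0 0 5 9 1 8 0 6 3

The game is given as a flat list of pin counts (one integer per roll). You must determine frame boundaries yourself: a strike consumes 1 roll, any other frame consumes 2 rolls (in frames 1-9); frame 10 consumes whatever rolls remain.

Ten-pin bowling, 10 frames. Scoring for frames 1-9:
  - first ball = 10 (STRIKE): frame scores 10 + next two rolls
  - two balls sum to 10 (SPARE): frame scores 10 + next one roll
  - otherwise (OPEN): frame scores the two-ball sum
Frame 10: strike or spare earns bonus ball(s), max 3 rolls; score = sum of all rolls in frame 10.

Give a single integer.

Frame 1: SPARE (8+2=10). 10 + next roll (0) = 10. Cumulative: 10
Frame 2: SPARE (0+10=10). 10 + next roll (7) = 17. Cumulative: 27
Frame 3: OPEN (7+2=9). Cumulative: 36
Frame 4: SPARE (1+9=10). 10 + next roll (5) = 15. Cumulative: 51
Frame 5: OPEN (5+1=6). Cumulative: 57
Frame 6: OPEN (8+0=8). Cumulative: 65
Frame 7: OPEN (0+5=5). Cumulative: 70
Frame 8: SPARE (9+1=10). 10 + next roll (8) = 18. Cumulative: 88
Frame 9: OPEN (8+0=8). Cumulative: 96
Frame 10: OPEN. Sum of all frame-10 rolls (6+3) = 9. Cumulative: 105

Answer: 105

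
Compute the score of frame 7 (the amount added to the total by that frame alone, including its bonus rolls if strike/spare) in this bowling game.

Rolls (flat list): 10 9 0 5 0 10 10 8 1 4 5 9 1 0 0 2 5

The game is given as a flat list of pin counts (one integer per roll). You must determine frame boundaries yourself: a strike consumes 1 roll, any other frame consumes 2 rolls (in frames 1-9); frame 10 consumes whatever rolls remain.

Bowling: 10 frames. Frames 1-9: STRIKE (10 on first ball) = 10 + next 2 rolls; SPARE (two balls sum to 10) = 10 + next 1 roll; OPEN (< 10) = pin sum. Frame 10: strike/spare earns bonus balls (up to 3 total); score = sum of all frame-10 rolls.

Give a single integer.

Frame 1: STRIKE. 10 + next two rolls (9+0) = 19. Cumulative: 19
Frame 2: OPEN (9+0=9). Cumulative: 28
Frame 3: OPEN (5+0=5). Cumulative: 33
Frame 4: STRIKE. 10 + next two rolls (10+8) = 28. Cumulative: 61
Frame 5: STRIKE. 10 + next two rolls (8+1) = 19. Cumulative: 80
Frame 6: OPEN (8+1=9). Cumulative: 89
Frame 7: OPEN (4+5=9). Cumulative: 98
Frame 8: SPARE (9+1=10). 10 + next roll (0) = 10. Cumulative: 108
Frame 9: OPEN (0+0=0). Cumulative: 108

Answer: 9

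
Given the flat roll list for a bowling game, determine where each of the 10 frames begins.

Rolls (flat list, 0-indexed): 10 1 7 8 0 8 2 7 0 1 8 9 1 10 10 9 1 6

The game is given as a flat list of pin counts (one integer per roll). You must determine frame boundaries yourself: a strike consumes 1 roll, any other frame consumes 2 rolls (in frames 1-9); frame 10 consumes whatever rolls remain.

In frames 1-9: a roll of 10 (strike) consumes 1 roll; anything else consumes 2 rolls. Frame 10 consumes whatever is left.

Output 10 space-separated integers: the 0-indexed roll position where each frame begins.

Frame 1 starts at roll index 0: roll=10 (strike), consumes 1 roll
Frame 2 starts at roll index 1: rolls=1,7 (sum=8), consumes 2 rolls
Frame 3 starts at roll index 3: rolls=8,0 (sum=8), consumes 2 rolls
Frame 4 starts at roll index 5: rolls=8,2 (sum=10), consumes 2 rolls
Frame 5 starts at roll index 7: rolls=7,0 (sum=7), consumes 2 rolls
Frame 6 starts at roll index 9: rolls=1,8 (sum=9), consumes 2 rolls
Frame 7 starts at roll index 11: rolls=9,1 (sum=10), consumes 2 rolls
Frame 8 starts at roll index 13: roll=10 (strike), consumes 1 roll
Frame 9 starts at roll index 14: roll=10 (strike), consumes 1 roll
Frame 10 starts at roll index 15: 3 remaining rolls

Answer: 0 1 3 5 7 9 11 13 14 15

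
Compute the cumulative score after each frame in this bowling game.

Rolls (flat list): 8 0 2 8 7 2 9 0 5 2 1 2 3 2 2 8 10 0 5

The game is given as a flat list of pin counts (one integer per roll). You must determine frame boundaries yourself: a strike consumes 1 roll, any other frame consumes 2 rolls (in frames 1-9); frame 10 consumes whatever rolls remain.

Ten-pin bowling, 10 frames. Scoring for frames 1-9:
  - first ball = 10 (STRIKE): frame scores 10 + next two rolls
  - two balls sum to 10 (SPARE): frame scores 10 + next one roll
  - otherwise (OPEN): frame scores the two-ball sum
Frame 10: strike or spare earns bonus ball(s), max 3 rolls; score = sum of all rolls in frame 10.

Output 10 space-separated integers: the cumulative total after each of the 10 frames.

Frame 1: OPEN (8+0=8). Cumulative: 8
Frame 2: SPARE (2+8=10). 10 + next roll (7) = 17. Cumulative: 25
Frame 3: OPEN (7+2=9). Cumulative: 34
Frame 4: OPEN (9+0=9). Cumulative: 43
Frame 5: OPEN (5+2=7). Cumulative: 50
Frame 6: OPEN (1+2=3). Cumulative: 53
Frame 7: OPEN (3+2=5). Cumulative: 58
Frame 8: SPARE (2+8=10). 10 + next roll (10) = 20. Cumulative: 78
Frame 9: STRIKE. 10 + next two rolls (0+5) = 15. Cumulative: 93
Frame 10: OPEN. Sum of all frame-10 rolls (0+5) = 5. Cumulative: 98

Answer: 8 25 34 43 50 53 58 78 93 98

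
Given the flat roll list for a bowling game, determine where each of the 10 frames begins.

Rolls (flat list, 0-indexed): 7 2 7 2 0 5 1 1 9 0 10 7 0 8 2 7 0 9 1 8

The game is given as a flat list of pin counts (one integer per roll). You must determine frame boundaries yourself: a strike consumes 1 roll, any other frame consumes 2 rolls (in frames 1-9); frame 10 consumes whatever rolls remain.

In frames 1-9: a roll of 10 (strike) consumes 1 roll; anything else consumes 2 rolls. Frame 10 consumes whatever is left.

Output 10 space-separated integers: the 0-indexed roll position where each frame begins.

Frame 1 starts at roll index 0: rolls=7,2 (sum=9), consumes 2 rolls
Frame 2 starts at roll index 2: rolls=7,2 (sum=9), consumes 2 rolls
Frame 3 starts at roll index 4: rolls=0,5 (sum=5), consumes 2 rolls
Frame 4 starts at roll index 6: rolls=1,1 (sum=2), consumes 2 rolls
Frame 5 starts at roll index 8: rolls=9,0 (sum=9), consumes 2 rolls
Frame 6 starts at roll index 10: roll=10 (strike), consumes 1 roll
Frame 7 starts at roll index 11: rolls=7,0 (sum=7), consumes 2 rolls
Frame 8 starts at roll index 13: rolls=8,2 (sum=10), consumes 2 rolls
Frame 9 starts at roll index 15: rolls=7,0 (sum=7), consumes 2 rolls
Frame 10 starts at roll index 17: 3 remaining rolls

Answer: 0 2 4 6 8 10 11 13 15 17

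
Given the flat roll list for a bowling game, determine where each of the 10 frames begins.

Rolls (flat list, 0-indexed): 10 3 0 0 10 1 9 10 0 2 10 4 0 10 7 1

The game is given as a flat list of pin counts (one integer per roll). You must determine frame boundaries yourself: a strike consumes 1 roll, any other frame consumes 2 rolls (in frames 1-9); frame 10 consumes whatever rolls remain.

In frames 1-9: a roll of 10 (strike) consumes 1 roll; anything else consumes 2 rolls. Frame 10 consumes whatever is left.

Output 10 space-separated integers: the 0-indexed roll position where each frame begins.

Answer: 0 1 3 5 7 8 10 11 13 14

Derivation:
Frame 1 starts at roll index 0: roll=10 (strike), consumes 1 roll
Frame 2 starts at roll index 1: rolls=3,0 (sum=3), consumes 2 rolls
Frame 3 starts at roll index 3: rolls=0,10 (sum=10), consumes 2 rolls
Frame 4 starts at roll index 5: rolls=1,9 (sum=10), consumes 2 rolls
Frame 5 starts at roll index 7: roll=10 (strike), consumes 1 roll
Frame 6 starts at roll index 8: rolls=0,2 (sum=2), consumes 2 rolls
Frame 7 starts at roll index 10: roll=10 (strike), consumes 1 roll
Frame 8 starts at roll index 11: rolls=4,0 (sum=4), consumes 2 rolls
Frame 9 starts at roll index 13: roll=10 (strike), consumes 1 roll
Frame 10 starts at roll index 14: 2 remaining rolls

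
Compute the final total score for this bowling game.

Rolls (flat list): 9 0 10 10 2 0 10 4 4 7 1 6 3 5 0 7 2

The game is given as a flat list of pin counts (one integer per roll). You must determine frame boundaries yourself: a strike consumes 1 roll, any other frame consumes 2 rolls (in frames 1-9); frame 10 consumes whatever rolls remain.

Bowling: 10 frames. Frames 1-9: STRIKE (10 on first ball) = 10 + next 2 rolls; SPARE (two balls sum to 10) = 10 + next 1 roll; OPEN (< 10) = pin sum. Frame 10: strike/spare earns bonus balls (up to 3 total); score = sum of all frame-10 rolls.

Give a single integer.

Answer: 102

Derivation:
Frame 1: OPEN (9+0=9). Cumulative: 9
Frame 2: STRIKE. 10 + next two rolls (10+2) = 22. Cumulative: 31
Frame 3: STRIKE. 10 + next two rolls (2+0) = 12. Cumulative: 43
Frame 4: OPEN (2+0=2). Cumulative: 45
Frame 5: STRIKE. 10 + next two rolls (4+4) = 18. Cumulative: 63
Frame 6: OPEN (4+4=8). Cumulative: 71
Frame 7: OPEN (7+1=8). Cumulative: 79
Frame 8: OPEN (6+3=9). Cumulative: 88
Frame 9: OPEN (5+0=5). Cumulative: 93
Frame 10: OPEN. Sum of all frame-10 rolls (7+2) = 9. Cumulative: 102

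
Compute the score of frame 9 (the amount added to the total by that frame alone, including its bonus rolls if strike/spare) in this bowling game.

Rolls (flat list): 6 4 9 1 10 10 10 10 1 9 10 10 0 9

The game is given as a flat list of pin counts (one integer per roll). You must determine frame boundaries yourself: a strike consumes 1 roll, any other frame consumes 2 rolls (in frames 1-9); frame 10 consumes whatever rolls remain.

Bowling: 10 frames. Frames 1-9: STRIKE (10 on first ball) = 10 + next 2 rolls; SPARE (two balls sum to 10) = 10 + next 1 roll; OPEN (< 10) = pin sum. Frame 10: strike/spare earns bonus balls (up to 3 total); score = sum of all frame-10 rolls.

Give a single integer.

Frame 1: SPARE (6+4=10). 10 + next roll (9) = 19. Cumulative: 19
Frame 2: SPARE (9+1=10). 10 + next roll (10) = 20. Cumulative: 39
Frame 3: STRIKE. 10 + next two rolls (10+10) = 30. Cumulative: 69
Frame 4: STRIKE. 10 + next two rolls (10+10) = 30. Cumulative: 99
Frame 5: STRIKE. 10 + next two rolls (10+1) = 21. Cumulative: 120
Frame 6: STRIKE. 10 + next two rolls (1+9) = 20. Cumulative: 140
Frame 7: SPARE (1+9=10). 10 + next roll (10) = 20. Cumulative: 160
Frame 8: STRIKE. 10 + next two rolls (10+0) = 20. Cumulative: 180
Frame 9: STRIKE. 10 + next two rolls (0+9) = 19. Cumulative: 199
Frame 10: OPEN. Sum of all frame-10 rolls (0+9) = 9. Cumulative: 208

Answer: 19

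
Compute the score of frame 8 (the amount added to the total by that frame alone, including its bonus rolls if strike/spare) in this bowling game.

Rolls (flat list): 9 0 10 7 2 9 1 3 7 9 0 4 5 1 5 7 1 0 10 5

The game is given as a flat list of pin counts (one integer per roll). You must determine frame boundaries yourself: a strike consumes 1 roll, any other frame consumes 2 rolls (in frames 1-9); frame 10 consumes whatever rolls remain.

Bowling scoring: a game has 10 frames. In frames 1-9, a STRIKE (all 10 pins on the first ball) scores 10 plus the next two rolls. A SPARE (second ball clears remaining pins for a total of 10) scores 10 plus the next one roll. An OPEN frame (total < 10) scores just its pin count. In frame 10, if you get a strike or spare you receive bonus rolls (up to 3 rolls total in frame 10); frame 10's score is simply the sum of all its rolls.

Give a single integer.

Frame 1: OPEN (9+0=9). Cumulative: 9
Frame 2: STRIKE. 10 + next two rolls (7+2) = 19. Cumulative: 28
Frame 3: OPEN (7+2=9). Cumulative: 37
Frame 4: SPARE (9+1=10). 10 + next roll (3) = 13. Cumulative: 50
Frame 5: SPARE (3+7=10). 10 + next roll (9) = 19. Cumulative: 69
Frame 6: OPEN (9+0=9). Cumulative: 78
Frame 7: OPEN (4+5=9). Cumulative: 87
Frame 8: OPEN (1+5=6). Cumulative: 93
Frame 9: OPEN (7+1=8). Cumulative: 101
Frame 10: SPARE. Sum of all frame-10 rolls (0+10+5) = 15. Cumulative: 116

Answer: 6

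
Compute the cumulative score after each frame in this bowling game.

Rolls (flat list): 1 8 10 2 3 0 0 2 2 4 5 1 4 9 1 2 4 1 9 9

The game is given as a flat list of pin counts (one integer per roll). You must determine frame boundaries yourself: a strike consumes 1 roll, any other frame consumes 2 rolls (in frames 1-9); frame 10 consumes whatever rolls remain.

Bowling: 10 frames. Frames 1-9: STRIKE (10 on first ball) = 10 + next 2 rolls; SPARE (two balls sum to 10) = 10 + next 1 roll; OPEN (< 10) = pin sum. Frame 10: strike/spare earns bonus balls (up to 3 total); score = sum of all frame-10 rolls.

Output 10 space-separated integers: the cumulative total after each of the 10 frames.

Answer: 9 24 29 29 33 42 47 59 65 84

Derivation:
Frame 1: OPEN (1+8=9). Cumulative: 9
Frame 2: STRIKE. 10 + next two rolls (2+3) = 15. Cumulative: 24
Frame 3: OPEN (2+3=5). Cumulative: 29
Frame 4: OPEN (0+0=0). Cumulative: 29
Frame 5: OPEN (2+2=4). Cumulative: 33
Frame 6: OPEN (4+5=9). Cumulative: 42
Frame 7: OPEN (1+4=5). Cumulative: 47
Frame 8: SPARE (9+1=10). 10 + next roll (2) = 12. Cumulative: 59
Frame 9: OPEN (2+4=6). Cumulative: 65
Frame 10: SPARE. Sum of all frame-10 rolls (1+9+9) = 19. Cumulative: 84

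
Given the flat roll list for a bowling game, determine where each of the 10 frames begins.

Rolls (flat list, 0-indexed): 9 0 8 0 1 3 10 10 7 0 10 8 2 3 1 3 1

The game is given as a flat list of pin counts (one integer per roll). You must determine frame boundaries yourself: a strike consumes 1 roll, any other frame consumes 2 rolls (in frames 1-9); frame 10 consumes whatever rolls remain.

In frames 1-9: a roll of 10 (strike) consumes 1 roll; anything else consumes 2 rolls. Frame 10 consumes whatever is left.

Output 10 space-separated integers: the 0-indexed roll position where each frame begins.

Answer: 0 2 4 6 7 8 10 11 13 15

Derivation:
Frame 1 starts at roll index 0: rolls=9,0 (sum=9), consumes 2 rolls
Frame 2 starts at roll index 2: rolls=8,0 (sum=8), consumes 2 rolls
Frame 3 starts at roll index 4: rolls=1,3 (sum=4), consumes 2 rolls
Frame 4 starts at roll index 6: roll=10 (strike), consumes 1 roll
Frame 5 starts at roll index 7: roll=10 (strike), consumes 1 roll
Frame 6 starts at roll index 8: rolls=7,0 (sum=7), consumes 2 rolls
Frame 7 starts at roll index 10: roll=10 (strike), consumes 1 roll
Frame 8 starts at roll index 11: rolls=8,2 (sum=10), consumes 2 rolls
Frame 9 starts at roll index 13: rolls=3,1 (sum=4), consumes 2 rolls
Frame 10 starts at roll index 15: 2 remaining rolls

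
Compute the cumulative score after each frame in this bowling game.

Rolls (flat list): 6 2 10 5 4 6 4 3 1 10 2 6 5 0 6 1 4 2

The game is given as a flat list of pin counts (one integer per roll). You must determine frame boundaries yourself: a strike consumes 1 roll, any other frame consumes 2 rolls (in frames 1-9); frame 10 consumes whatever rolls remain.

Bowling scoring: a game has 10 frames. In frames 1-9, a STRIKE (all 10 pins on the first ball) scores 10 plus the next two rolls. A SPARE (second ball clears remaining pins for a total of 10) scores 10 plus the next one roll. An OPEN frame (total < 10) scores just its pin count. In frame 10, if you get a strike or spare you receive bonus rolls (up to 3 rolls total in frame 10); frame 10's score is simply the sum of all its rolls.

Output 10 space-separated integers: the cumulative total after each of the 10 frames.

Answer: 8 27 36 49 53 71 79 84 91 97

Derivation:
Frame 1: OPEN (6+2=8). Cumulative: 8
Frame 2: STRIKE. 10 + next two rolls (5+4) = 19. Cumulative: 27
Frame 3: OPEN (5+4=9). Cumulative: 36
Frame 4: SPARE (6+4=10). 10 + next roll (3) = 13. Cumulative: 49
Frame 5: OPEN (3+1=4). Cumulative: 53
Frame 6: STRIKE. 10 + next two rolls (2+6) = 18. Cumulative: 71
Frame 7: OPEN (2+6=8). Cumulative: 79
Frame 8: OPEN (5+0=5). Cumulative: 84
Frame 9: OPEN (6+1=7). Cumulative: 91
Frame 10: OPEN. Sum of all frame-10 rolls (4+2) = 6. Cumulative: 97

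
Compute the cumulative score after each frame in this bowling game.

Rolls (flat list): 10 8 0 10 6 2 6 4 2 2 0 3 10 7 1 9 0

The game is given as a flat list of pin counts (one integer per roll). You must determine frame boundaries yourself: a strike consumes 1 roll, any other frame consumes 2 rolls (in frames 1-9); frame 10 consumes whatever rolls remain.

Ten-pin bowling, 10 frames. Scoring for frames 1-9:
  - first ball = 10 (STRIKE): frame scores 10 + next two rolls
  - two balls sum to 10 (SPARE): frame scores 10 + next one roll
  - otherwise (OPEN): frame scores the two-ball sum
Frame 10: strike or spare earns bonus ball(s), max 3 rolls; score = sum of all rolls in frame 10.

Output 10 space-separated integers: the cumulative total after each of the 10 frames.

Answer: 18 26 44 52 64 68 71 89 97 106

Derivation:
Frame 1: STRIKE. 10 + next two rolls (8+0) = 18. Cumulative: 18
Frame 2: OPEN (8+0=8). Cumulative: 26
Frame 3: STRIKE. 10 + next two rolls (6+2) = 18. Cumulative: 44
Frame 4: OPEN (6+2=8). Cumulative: 52
Frame 5: SPARE (6+4=10). 10 + next roll (2) = 12. Cumulative: 64
Frame 6: OPEN (2+2=4). Cumulative: 68
Frame 7: OPEN (0+3=3). Cumulative: 71
Frame 8: STRIKE. 10 + next two rolls (7+1) = 18. Cumulative: 89
Frame 9: OPEN (7+1=8). Cumulative: 97
Frame 10: OPEN. Sum of all frame-10 rolls (9+0) = 9. Cumulative: 106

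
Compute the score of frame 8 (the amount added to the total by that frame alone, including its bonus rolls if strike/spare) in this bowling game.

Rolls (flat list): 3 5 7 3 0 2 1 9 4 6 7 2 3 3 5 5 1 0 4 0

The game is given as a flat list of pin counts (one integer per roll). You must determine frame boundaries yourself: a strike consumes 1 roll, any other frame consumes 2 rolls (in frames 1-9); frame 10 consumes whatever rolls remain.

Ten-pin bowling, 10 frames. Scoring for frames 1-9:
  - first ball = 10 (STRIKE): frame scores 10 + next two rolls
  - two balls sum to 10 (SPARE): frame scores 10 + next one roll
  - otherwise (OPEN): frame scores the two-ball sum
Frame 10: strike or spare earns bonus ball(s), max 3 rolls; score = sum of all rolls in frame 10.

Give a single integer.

Answer: 11

Derivation:
Frame 1: OPEN (3+5=8). Cumulative: 8
Frame 2: SPARE (7+3=10). 10 + next roll (0) = 10. Cumulative: 18
Frame 3: OPEN (0+2=2). Cumulative: 20
Frame 4: SPARE (1+9=10). 10 + next roll (4) = 14. Cumulative: 34
Frame 5: SPARE (4+6=10). 10 + next roll (7) = 17. Cumulative: 51
Frame 6: OPEN (7+2=9). Cumulative: 60
Frame 7: OPEN (3+3=6). Cumulative: 66
Frame 8: SPARE (5+5=10). 10 + next roll (1) = 11. Cumulative: 77
Frame 9: OPEN (1+0=1). Cumulative: 78
Frame 10: OPEN. Sum of all frame-10 rolls (4+0) = 4. Cumulative: 82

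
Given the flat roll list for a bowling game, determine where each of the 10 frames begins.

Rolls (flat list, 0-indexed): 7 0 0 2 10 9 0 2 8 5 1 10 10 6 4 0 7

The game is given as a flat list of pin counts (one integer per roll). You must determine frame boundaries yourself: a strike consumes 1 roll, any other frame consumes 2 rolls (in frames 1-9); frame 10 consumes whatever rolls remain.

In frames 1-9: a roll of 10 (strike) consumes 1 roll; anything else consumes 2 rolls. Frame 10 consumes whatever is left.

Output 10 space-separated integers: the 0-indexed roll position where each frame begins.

Answer: 0 2 4 5 7 9 11 12 13 15

Derivation:
Frame 1 starts at roll index 0: rolls=7,0 (sum=7), consumes 2 rolls
Frame 2 starts at roll index 2: rolls=0,2 (sum=2), consumes 2 rolls
Frame 3 starts at roll index 4: roll=10 (strike), consumes 1 roll
Frame 4 starts at roll index 5: rolls=9,0 (sum=9), consumes 2 rolls
Frame 5 starts at roll index 7: rolls=2,8 (sum=10), consumes 2 rolls
Frame 6 starts at roll index 9: rolls=5,1 (sum=6), consumes 2 rolls
Frame 7 starts at roll index 11: roll=10 (strike), consumes 1 roll
Frame 8 starts at roll index 12: roll=10 (strike), consumes 1 roll
Frame 9 starts at roll index 13: rolls=6,4 (sum=10), consumes 2 rolls
Frame 10 starts at roll index 15: 2 remaining rolls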